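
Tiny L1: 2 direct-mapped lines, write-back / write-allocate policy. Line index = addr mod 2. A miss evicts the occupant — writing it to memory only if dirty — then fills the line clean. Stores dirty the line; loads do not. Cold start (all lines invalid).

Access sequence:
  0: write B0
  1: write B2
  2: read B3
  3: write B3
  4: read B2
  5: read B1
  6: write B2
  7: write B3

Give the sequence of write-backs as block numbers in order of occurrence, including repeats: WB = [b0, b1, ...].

WB = [0, 3]

0: W B0 → L0 miss [D]
1: W B2 → L0 miss wb→B0 [D]
2: R B3 → L1 miss [-]
3: W B3 → L1 hit [D]
4: R B2 → L0 hit [D]
5: R B1 → L1 miss wb→B3 [-]
6: W B2 → L0 hit [D]
7: W B3 → L1 miss [D]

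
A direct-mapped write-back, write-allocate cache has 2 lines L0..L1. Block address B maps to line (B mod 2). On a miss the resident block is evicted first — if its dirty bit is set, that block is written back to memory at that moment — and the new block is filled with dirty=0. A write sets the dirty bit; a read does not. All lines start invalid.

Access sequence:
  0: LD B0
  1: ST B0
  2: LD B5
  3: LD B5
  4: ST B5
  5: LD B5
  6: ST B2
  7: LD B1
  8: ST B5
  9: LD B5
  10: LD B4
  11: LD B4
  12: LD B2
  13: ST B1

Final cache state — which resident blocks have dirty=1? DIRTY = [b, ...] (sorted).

0: R B0 -> L0 miss  d=-]
1: W B0 -> L0 hit  d=D]
2: R B5 -> L1 miss  d=-]
3: R B5 -> L1 hit  d=-]
4: W B5 -> L1 hit  d=D]
5: R B5 -> L1 hit  d=D]
6: W B2 -> L0 miss wb->B0  d=D]
7: R B1 -> L1 miss wb->B5  d=-]
8: W B5 -> L1 miss  d=D]
9: R B5 -> L1 hit  d=D]
10: R B4 -> L0 miss wb->B2  d=-]
11: R B4 -> L0 hit  d=-]
12: R B2 -> L0 miss  d=-]
13: W B1 -> L1 miss wb->B5  d=D]

DIRTY = [1]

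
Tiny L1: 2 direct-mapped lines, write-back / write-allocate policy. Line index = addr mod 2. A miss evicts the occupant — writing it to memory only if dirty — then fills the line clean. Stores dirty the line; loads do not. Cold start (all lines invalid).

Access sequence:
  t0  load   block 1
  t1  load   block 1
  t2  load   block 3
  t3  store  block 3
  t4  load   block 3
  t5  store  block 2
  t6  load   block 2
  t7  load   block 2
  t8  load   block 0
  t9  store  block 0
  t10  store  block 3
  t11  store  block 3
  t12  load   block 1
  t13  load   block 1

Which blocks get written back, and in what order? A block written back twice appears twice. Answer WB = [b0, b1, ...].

  0 | R B1 → L1 miss [-]
  1 | R B1 → L1 hit [-]
  2 | R B3 → L1 miss [-]
  3 | W B3 → L1 hit [D]
  4 | R B3 → L1 hit [D]
  5 | W B2 → L0 miss [D]
  6 | R B2 → L0 hit [D]
  7 | R B2 → L0 hit [D]
  8 | R B0 → L0 miss wb→B2 [-]
  9 | W B0 → L0 hit [D]
  10 | W B3 → L1 hit [D]
  11 | W B3 → L1 hit [D]
  12 | R B1 → L1 miss wb→B3 [-]
  13 | R B1 → L1 hit [-]

WB = [2, 3]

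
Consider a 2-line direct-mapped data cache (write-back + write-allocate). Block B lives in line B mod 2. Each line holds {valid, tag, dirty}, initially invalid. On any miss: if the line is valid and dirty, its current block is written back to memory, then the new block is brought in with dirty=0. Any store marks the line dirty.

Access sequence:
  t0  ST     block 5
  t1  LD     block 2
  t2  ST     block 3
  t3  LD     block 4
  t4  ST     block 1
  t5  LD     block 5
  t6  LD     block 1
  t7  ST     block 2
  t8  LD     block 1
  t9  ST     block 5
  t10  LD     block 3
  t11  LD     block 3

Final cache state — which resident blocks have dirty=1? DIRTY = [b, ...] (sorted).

  0 | W B5 → L1 miss [D]
  1 | R B2 → L0 miss [-]
  2 | W B3 → L1 miss wb→B5 [D]
  3 | R B4 → L0 miss [-]
  4 | W B1 → L1 miss wb→B3 [D]
  5 | R B5 → L1 miss wb→B1 [-]
  6 | R B1 → L1 miss [-]
  7 | W B2 → L0 miss [D]
  8 | R B1 → L1 hit [-]
  9 | W B5 → L1 miss [D]
  10 | R B3 → L1 miss wb→B5 [-]
  11 | R B3 → L1 hit [-]

DIRTY = [2]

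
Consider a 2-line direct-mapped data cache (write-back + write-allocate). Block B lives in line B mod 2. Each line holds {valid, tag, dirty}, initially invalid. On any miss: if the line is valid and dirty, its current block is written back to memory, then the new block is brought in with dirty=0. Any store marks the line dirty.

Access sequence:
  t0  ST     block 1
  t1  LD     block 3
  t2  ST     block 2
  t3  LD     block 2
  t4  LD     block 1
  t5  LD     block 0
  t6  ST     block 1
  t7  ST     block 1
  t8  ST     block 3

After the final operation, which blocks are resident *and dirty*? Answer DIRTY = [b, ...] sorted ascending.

DIRTY = [3]

0: W B1 -> L1 miss  d=D]
1: R B3 -> L1 miss wb->B1  d=-]
2: W B2 -> L0 miss  d=D]
3: R B2 -> L0 hit  d=D]
4: R B1 -> L1 miss  d=-]
5: R B0 -> L0 miss wb->B2  d=-]
6: W B1 -> L1 hit  d=D]
7: W B1 -> L1 hit  d=D]
8: W B3 -> L1 miss wb->B1  d=D]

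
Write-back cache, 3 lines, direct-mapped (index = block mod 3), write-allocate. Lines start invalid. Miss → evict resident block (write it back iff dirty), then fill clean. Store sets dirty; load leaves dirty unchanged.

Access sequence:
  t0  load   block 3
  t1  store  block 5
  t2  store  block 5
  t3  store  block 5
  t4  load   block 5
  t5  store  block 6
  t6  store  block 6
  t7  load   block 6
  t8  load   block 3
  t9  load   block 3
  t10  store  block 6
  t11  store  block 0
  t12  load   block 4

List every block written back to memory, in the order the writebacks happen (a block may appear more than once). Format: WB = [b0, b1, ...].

  0 | R B3 → L0 miss [-]
  1 | W B5 → L2 miss [D]
  2 | W B5 → L2 hit [D]
  3 | W B5 → L2 hit [D]
  4 | R B5 → L2 hit [D]
  5 | W B6 → L0 miss [D]
  6 | W B6 → L0 hit [D]
  7 | R B6 → L0 hit [D]
  8 | R B3 → L0 miss wb→B6 [-]
  9 | R B3 → L0 hit [-]
  10 | W B6 → L0 miss [D]
  11 | W B0 → L0 miss wb→B6 [D]
  12 | R B4 → L1 miss [-]

WB = [6, 6]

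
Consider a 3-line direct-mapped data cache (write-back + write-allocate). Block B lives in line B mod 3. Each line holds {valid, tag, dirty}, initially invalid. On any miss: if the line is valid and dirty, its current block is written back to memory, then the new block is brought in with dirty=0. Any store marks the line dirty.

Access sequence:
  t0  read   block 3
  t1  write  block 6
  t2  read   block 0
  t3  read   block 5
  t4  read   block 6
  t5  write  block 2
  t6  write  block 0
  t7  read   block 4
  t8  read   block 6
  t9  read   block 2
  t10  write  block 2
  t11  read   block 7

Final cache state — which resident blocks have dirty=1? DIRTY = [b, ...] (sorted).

DIRTY = [2]

  0 | R B3 → L0 miss [-]
  1 | W B6 → L0 miss [D]
  2 | R B0 → L0 miss wb→B6 [-]
  3 | R B5 → L2 miss [-]
  4 | R B6 → L0 miss [-]
  5 | W B2 → L2 miss [D]
  6 | W B0 → L0 miss [D]
  7 | R B4 → L1 miss [-]
  8 | R B6 → L0 miss wb→B0 [-]
  9 | R B2 → L2 hit [D]
  10 | W B2 → L2 hit [D]
  11 | R B7 → L1 miss [-]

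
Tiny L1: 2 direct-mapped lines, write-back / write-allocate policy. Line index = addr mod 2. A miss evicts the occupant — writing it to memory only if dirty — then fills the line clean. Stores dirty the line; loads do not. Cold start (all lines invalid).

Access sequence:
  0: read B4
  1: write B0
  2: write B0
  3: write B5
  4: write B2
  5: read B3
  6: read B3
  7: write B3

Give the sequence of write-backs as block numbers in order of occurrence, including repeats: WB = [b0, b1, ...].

WB = [0, 5]

0: R B4 → L0 miss [-]
1: W B0 → L0 miss [D]
2: W B0 → L0 hit [D]
3: W B5 → L1 miss [D]
4: W B2 → L0 miss wb→B0 [D]
5: R B3 → L1 miss wb→B5 [-]
6: R B3 → L1 hit [-]
7: W B3 → L1 hit [D]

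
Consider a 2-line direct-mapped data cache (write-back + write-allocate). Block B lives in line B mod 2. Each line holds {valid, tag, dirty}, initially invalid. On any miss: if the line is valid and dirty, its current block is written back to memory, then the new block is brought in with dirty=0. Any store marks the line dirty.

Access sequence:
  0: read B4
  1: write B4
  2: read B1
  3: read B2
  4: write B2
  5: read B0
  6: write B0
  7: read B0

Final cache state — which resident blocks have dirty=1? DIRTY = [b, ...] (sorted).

DIRTY = [0]

0: R B4 → L0 miss [-]
1: W B4 → L0 hit [D]
2: R B1 → L1 miss [-]
3: R B2 → L0 miss wb→B4 [-]
4: W B2 → L0 hit [D]
5: R B0 → L0 miss wb→B2 [-]
6: W B0 → L0 hit [D]
7: R B0 → L0 hit [D]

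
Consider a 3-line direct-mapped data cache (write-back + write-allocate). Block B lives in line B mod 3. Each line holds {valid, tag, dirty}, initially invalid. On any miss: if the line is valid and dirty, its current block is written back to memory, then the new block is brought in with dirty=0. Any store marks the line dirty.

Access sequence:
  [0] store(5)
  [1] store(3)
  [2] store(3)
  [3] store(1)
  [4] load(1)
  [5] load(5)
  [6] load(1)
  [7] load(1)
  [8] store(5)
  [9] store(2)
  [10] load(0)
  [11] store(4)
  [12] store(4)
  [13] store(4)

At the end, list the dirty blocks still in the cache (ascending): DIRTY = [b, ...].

DIRTY = [2, 4]

0: W B5 -> L2 miss  d=D]
1: W B3 -> L0 miss  d=D]
2: W B3 -> L0 hit  d=D]
3: W B1 -> L1 miss  d=D]
4: R B1 -> L1 hit  d=D]
5: R B5 -> L2 hit  d=D]
6: R B1 -> L1 hit  d=D]
7: R B1 -> L1 hit  d=D]
8: W B5 -> L2 hit  d=D]
9: W B2 -> L2 miss wb->B5  d=D]
10: R B0 -> L0 miss wb->B3  d=-]
11: W B4 -> L1 miss wb->B1  d=D]
12: W B4 -> L1 hit  d=D]
13: W B4 -> L1 hit  d=D]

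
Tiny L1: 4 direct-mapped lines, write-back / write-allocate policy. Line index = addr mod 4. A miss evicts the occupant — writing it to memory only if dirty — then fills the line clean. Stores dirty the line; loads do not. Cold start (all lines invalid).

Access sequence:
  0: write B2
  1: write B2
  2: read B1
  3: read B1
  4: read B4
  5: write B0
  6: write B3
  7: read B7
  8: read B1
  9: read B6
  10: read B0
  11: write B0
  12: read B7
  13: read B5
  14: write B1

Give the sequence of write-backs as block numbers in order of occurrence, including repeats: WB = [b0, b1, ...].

WB = [3, 2]

0: W B2 → L2 miss [D]
1: W B2 → L2 hit [D]
2: R B1 → L1 miss [-]
3: R B1 → L1 hit [-]
4: R B4 → L0 miss [-]
5: W B0 → L0 miss [D]
6: W B3 → L3 miss [D]
7: R B7 → L3 miss wb→B3 [-]
8: R B1 → L1 hit [-]
9: R B6 → L2 miss wb→B2 [-]
10: R B0 → L0 hit [D]
11: W B0 → L0 hit [D]
12: R B7 → L3 hit [-]
13: R B5 → L1 miss [-]
14: W B1 → L1 miss [D]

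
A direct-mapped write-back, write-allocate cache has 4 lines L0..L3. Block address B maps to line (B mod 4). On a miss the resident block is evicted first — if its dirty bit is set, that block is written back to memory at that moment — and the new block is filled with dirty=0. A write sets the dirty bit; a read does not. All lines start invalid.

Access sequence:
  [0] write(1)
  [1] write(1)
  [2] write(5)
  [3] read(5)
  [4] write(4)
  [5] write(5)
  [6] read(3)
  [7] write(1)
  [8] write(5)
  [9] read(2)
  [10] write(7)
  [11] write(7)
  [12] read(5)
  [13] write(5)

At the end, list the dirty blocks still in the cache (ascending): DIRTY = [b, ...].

  0 | W B1 → L1 miss [D]
  1 | W B1 → L1 hit [D]
  2 | W B5 → L1 miss wb→B1 [D]
  3 | R B5 → L1 hit [D]
  4 | W B4 → L0 miss [D]
  5 | W B5 → L1 hit [D]
  6 | R B3 → L3 miss [-]
  7 | W B1 → L1 miss wb→B5 [D]
  8 | W B5 → L1 miss wb→B1 [D]
  9 | R B2 → L2 miss [-]
  10 | W B7 → L3 miss [D]
  11 | W B7 → L3 hit [D]
  12 | R B5 → L1 hit [D]
  13 | W B5 → L1 hit [D]

DIRTY = [4, 5, 7]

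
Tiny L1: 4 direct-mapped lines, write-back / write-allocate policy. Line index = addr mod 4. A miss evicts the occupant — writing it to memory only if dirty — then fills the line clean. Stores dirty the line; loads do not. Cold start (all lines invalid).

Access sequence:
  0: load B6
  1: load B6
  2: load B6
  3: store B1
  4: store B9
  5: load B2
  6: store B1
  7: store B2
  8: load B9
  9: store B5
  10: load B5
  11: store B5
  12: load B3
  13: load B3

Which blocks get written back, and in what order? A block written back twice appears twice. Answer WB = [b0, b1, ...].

WB = [1, 9, 1]

0: R B6 → L2 miss [-]
1: R B6 → L2 hit [-]
2: R B6 → L2 hit [-]
3: W B1 → L1 miss [D]
4: W B9 → L1 miss wb→B1 [D]
5: R B2 → L2 miss [-]
6: W B1 → L1 miss wb→B9 [D]
7: W B2 → L2 hit [D]
8: R B9 → L1 miss wb→B1 [-]
9: W B5 → L1 miss [D]
10: R B5 → L1 hit [D]
11: W B5 → L1 hit [D]
12: R B3 → L3 miss [-]
13: R B3 → L3 hit [-]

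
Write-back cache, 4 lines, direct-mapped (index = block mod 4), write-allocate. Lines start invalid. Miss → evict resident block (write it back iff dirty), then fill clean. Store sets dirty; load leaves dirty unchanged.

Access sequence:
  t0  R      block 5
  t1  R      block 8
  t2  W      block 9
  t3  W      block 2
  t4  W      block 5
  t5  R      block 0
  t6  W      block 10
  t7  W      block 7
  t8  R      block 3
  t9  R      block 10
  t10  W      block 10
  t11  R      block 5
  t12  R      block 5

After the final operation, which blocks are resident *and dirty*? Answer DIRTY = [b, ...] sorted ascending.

DIRTY = [5, 10]

0: R B5 -> L1 miss  d=-]
1: R B8 -> L0 miss  d=-]
2: W B9 -> L1 miss  d=D]
3: W B2 -> L2 miss  d=D]
4: W B5 -> L1 miss wb->B9  d=D]
5: R B0 -> L0 miss  d=-]
6: W B10 -> L2 miss wb->B2  d=D]
7: W B7 -> L3 miss  d=D]
8: R B3 -> L3 miss wb->B7  d=-]
9: R B10 -> L2 hit  d=D]
10: W B10 -> L2 hit  d=D]
11: R B5 -> L1 hit  d=D]
12: R B5 -> L1 hit  d=D]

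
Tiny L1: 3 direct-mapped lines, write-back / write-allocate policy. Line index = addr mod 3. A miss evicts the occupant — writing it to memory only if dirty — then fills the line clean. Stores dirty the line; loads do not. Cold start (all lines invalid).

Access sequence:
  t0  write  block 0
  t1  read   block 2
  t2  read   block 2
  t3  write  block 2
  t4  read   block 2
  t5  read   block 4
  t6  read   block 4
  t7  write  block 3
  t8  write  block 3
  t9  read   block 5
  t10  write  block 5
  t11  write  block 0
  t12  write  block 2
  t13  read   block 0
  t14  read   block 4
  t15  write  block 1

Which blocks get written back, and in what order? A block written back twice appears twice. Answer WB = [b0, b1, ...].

WB = [0, 2, 3, 5]

0: W B0 -> L0 miss  d=D]
1: R B2 -> L2 miss  d=-]
2: R B2 -> L2 hit  d=-]
3: W B2 -> L2 hit  d=D]
4: R B2 -> L2 hit  d=D]
5: R B4 -> L1 miss  d=-]
6: R B4 -> L1 hit  d=-]
7: W B3 -> L0 miss wb->B0  d=D]
8: W B3 -> L0 hit  d=D]
9: R B5 -> L2 miss wb->B2  d=-]
10: W B5 -> L2 hit  d=D]
11: W B0 -> L0 miss wb->B3  d=D]
12: W B2 -> L2 miss wb->B5  d=D]
13: R B0 -> L0 hit  d=D]
14: R B4 -> L1 hit  d=-]
15: W B1 -> L1 miss  d=D]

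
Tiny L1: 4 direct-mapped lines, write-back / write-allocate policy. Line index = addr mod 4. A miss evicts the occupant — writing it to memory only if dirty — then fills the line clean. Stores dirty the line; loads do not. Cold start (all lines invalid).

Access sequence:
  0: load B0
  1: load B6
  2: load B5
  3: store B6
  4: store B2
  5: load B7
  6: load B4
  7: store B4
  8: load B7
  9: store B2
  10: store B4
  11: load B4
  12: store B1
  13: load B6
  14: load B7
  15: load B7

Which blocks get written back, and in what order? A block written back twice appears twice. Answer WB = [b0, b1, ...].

0: R B0 → L0 miss [-]
1: R B6 → L2 miss [-]
2: R B5 → L1 miss [-]
3: W B6 → L2 hit [D]
4: W B2 → L2 miss wb→B6 [D]
5: R B7 → L3 miss [-]
6: R B4 → L0 miss [-]
7: W B4 → L0 hit [D]
8: R B7 → L3 hit [-]
9: W B2 → L2 hit [D]
10: W B4 → L0 hit [D]
11: R B4 → L0 hit [D]
12: W B1 → L1 miss [D]
13: R B6 → L2 miss wb→B2 [-]
14: R B7 → L3 hit [-]
15: R B7 → L3 hit [-]

WB = [6, 2]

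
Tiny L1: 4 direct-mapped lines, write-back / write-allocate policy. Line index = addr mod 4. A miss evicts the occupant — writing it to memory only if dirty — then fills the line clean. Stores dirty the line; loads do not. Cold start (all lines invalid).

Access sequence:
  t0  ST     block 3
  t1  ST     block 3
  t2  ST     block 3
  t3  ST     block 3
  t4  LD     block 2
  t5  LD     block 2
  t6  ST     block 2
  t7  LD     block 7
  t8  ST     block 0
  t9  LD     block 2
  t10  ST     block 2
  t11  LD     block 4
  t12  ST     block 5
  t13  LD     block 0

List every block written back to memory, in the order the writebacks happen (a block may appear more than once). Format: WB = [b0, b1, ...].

0: W B3 → L3 miss [D]
1: W B3 → L3 hit [D]
2: W B3 → L3 hit [D]
3: W B3 → L3 hit [D]
4: R B2 → L2 miss [-]
5: R B2 → L2 hit [-]
6: W B2 → L2 hit [D]
7: R B7 → L3 miss wb→B3 [-]
8: W B0 → L0 miss [D]
9: R B2 → L2 hit [D]
10: W B2 → L2 hit [D]
11: R B4 → L0 miss wb→B0 [-]
12: W B5 → L1 miss [D]
13: R B0 → L0 miss [-]

WB = [3, 0]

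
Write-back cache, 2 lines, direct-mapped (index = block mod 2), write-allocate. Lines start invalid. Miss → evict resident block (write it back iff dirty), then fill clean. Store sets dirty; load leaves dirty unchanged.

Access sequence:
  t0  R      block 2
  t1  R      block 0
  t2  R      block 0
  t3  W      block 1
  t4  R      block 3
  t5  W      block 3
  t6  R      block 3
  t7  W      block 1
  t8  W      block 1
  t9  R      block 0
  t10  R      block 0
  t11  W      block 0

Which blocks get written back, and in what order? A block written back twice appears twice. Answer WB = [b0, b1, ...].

WB = [1, 3]

  0 | R B2 → L0 miss [-]
  1 | R B0 → L0 miss [-]
  2 | R B0 → L0 hit [-]
  3 | W B1 → L1 miss [D]
  4 | R B3 → L1 miss wb→B1 [-]
  5 | W B3 → L1 hit [D]
  6 | R B3 → L1 hit [D]
  7 | W B1 → L1 miss wb→B3 [D]
  8 | W B1 → L1 hit [D]
  9 | R B0 → L0 hit [-]
  10 | R B0 → L0 hit [-]
  11 | W B0 → L0 hit [D]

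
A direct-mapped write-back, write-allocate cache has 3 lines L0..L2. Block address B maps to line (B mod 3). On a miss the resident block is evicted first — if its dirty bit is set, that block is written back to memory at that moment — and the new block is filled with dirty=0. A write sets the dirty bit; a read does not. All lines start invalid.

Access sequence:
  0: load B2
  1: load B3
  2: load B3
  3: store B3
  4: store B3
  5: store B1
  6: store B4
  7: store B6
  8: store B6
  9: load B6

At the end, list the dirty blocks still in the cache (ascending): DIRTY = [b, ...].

DIRTY = [4, 6]

0: R B2 -> L2 miss  d=-]
1: R B3 -> L0 miss  d=-]
2: R B3 -> L0 hit  d=-]
3: W B3 -> L0 hit  d=D]
4: W B3 -> L0 hit  d=D]
5: W B1 -> L1 miss  d=D]
6: W B4 -> L1 miss wb->B1  d=D]
7: W B6 -> L0 miss wb->B3  d=D]
8: W B6 -> L0 hit  d=D]
9: R B6 -> L0 hit  d=D]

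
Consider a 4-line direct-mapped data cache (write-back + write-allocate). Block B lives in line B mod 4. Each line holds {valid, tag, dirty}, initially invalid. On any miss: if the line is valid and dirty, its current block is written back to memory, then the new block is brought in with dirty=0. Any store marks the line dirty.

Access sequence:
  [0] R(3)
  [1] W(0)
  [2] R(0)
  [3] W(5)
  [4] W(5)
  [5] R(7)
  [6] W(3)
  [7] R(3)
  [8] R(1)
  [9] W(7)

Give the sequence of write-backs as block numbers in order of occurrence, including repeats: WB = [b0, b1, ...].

0: R B3 -> L3 miss  d=-]
1: W B0 -> L0 miss  d=D]
2: R B0 -> L0 hit  d=D]
3: W B5 -> L1 miss  d=D]
4: W B5 -> L1 hit  d=D]
5: R B7 -> L3 miss  d=-]
6: W B3 -> L3 miss  d=D]
7: R B3 -> L3 hit  d=D]
8: R B1 -> L1 miss wb->B5  d=-]
9: W B7 -> L3 miss wb->B3  d=D]

WB = [5, 3]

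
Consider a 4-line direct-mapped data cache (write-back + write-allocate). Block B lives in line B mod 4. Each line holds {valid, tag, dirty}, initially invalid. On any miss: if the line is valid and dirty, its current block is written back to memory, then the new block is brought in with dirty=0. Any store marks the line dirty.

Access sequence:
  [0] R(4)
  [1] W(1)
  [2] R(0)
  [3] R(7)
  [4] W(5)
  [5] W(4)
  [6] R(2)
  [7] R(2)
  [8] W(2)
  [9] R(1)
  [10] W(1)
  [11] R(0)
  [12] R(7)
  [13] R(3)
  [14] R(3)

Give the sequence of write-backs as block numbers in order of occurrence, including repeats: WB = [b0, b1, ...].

0: R B4 → L0 miss [-]
1: W B1 → L1 miss [D]
2: R B0 → L0 miss [-]
3: R B7 → L3 miss [-]
4: W B5 → L1 miss wb→B1 [D]
5: W B4 → L0 miss [D]
6: R B2 → L2 miss [-]
7: R B2 → L2 hit [-]
8: W B2 → L2 hit [D]
9: R B1 → L1 miss wb→B5 [-]
10: W B1 → L1 hit [D]
11: R B0 → L0 miss wb→B4 [-]
12: R B7 → L3 hit [-]
13: R B3 → L3 miss [-]
14: R B3 → L3 hit [-]

WB = [1, 5, 4]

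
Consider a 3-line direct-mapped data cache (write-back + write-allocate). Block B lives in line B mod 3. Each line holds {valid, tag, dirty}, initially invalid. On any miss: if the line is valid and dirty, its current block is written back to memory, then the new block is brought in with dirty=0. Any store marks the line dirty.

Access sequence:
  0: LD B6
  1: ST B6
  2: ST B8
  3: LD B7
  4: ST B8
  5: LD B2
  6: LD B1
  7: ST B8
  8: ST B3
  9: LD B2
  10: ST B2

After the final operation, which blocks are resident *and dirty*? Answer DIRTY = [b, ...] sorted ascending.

  0 | R B6 → L0 miss [-]
  1 | W B6 → L0 hit [D]
  2 | W B8 → L2 miss [D]
  3 | R B7 → L1 miss [-]
  4 | W B8 → L2 hit [D]
  5 | R B2 → L2 miss wb→B8 [-]
  6 | R B1 → L1 miss [-]
  7 | W B8 → L2 miss [D]
  8 | W B3 → L0 miss wb→B6 [D]
  9 | R B2 → L2 miss wb→B8 [-]
  10 | W B2 → L2 hit [D]

DIRTY = [2, 3]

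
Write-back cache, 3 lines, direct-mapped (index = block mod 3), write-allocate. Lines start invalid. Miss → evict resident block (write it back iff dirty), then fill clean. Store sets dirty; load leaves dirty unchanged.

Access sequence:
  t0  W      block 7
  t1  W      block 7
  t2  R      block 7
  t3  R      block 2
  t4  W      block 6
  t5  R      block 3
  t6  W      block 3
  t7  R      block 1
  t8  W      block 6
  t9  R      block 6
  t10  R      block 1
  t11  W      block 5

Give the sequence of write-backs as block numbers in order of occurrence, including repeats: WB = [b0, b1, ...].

WB = [6, 7, 3]

0: W B7 -> L1 miss  d=D]
1: W B7 -> L1 hit  d=D]
2: R B7 -> L1 hit  d=D]
3: R B2 -> L2 miss  d=-]
4: W B6 -> L0 miss  d=D]
5: R B3 -> L0 miss wb->B6  d=-]
6: W B3 -> L0 hit  d=D]
7: R B1 -> L1 miss wb->B7  d=-]
8: W B6 -> L0 miss wb->B3  d=D]
9: R B6 -> L0 hit  d=D]
10: R B1 -> L1 hit  d=-]
11: W B5 -> L2 miss  d=D]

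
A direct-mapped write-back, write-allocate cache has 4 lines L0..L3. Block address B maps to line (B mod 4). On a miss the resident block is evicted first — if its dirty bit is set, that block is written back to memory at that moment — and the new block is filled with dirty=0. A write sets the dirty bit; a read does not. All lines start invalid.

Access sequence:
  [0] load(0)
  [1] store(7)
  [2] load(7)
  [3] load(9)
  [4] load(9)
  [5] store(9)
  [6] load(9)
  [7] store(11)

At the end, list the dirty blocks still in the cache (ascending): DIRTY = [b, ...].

0: R B0 -> L0 miss  d=-]
1: W B7 -> L3 miss  d=D]
2: R B7 -> L3 hit  d=D]
3: R B9 -> L1 miss  d=-]
4: R B9 -> L1 hit  d=-]
5: W B9 -> L1 hit  d=D]
6: R B9 -> L1 hit  d=D]
7: W B11 -> L3 miss wb->B7  d=D]

DIRTY = [9, 11]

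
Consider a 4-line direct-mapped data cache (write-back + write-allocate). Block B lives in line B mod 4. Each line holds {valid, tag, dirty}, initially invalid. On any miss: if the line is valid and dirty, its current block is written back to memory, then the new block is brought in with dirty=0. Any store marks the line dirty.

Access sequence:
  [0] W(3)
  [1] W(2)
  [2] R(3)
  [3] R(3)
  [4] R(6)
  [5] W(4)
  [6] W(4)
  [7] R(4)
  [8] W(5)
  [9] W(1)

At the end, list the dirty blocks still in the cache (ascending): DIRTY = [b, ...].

DIRTY = [1, 3, 4]

0: W B3 → L3 miss [D]
1: W B2 → L2 miss [D]
2: R B3 → L3 hit [D]
3: R B3 → L3 hit [D]
4: R B6 → L2 miss wb→B2 [-]
5: W B4 → L0 miss [D]
6: W B4 → L0 hit [D]
7: R B4 → L0 hit [D]
8: W B5 → L1 miss [D]
9: W B1 → L1 miss wb→B5 [D]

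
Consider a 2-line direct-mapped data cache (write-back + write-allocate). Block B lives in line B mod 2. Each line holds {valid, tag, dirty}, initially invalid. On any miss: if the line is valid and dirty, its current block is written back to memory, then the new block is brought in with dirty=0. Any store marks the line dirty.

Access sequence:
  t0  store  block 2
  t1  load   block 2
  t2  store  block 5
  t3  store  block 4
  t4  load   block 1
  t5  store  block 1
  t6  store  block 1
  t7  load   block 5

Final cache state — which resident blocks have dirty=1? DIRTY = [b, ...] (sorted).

DIRTY = [4]

0: W B2 → L0 miss [D]
1: R B2 → L0 hit [D]
2: W B5 → L1 miss [D]
3: W B4 → L0 miss wb→B2 [D]
4: R B1 → L1 miss wb→B5 [-]
5: W B1 → L1 hit [D]
6: W B1 → L1 hit [D]
7: R B5 → L1 miss wb→B1 [-]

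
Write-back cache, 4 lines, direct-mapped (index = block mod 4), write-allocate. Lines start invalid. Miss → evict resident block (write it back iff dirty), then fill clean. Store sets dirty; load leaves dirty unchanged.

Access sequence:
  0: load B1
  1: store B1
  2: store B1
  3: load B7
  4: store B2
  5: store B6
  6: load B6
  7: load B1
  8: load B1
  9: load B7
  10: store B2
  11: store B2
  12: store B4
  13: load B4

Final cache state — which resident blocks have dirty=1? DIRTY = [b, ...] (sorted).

  0 | R B1 → L1 miss [-]
  1 | W B1 → L1 hit [D]
  2 | W B1 → L1 hit [D]
  3 | R B7 → L3 miss [-]
  4 | W B2 → L2 miss [D]
  5 | W B6 → L2 miss wb→B2 [D]
  6 | R B6 → L2 hit [D]
  7 | R B1 → L1 hit [D]
  8 | R B1 → L1 hit [D]
  9 | R B7 → L3 hit [-]
  10 | W B2 → L2 miss wb→B6 [D]
  11 | W B2 → L2 hit [D]
  12 | W B4 → L0 miss [D]
  13 | R B4 → L0 hit [D]

DIRTY = [1, 2, 4]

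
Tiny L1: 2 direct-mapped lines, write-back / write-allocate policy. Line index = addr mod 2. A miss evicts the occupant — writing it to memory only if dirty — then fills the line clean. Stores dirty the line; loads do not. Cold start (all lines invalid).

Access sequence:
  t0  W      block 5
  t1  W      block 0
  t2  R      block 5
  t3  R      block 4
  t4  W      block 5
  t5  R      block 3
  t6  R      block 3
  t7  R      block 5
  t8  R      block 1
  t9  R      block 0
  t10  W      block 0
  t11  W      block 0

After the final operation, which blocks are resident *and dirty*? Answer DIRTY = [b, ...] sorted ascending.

DIRTY = [0]

  0 | W B5 → L1 miss [D]
  1 | W B0 → L0 miss [D]
  2 | R B5 → L1 hit [D]
  3 | R B4 → L0 miss wb→B0 [-]
  4 | W B5 → L1 hit [D]
  5 | R B3 → L1 miss wb→B5 [-]
  6 | R B3 → L1 hit [-]
  7 | R B5 → L1 miss [-]
  8 | R B1 → L1 miss [-]
  9 | R B0 → L0 miss [-]
  10 | W B0 → L0 hit [D]
  11 | W B0 → L0 hit [D]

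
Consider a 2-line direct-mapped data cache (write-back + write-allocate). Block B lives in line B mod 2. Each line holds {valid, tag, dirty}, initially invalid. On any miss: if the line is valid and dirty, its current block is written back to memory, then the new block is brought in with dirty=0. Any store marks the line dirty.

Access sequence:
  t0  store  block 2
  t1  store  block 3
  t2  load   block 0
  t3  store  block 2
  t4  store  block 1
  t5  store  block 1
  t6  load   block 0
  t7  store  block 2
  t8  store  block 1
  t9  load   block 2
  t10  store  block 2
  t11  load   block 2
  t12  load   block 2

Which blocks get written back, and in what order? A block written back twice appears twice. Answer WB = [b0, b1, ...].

WB = [2, 3, 2]

0: W B2 → L0 miss [D]
1: W B3 → L1 miss [D]
2: R B0 → L0 miss wb→B2 [-]
3: W B2 → L0 miss [D]
4: W B1 → L1 miss wb→B3 [D]
5: W B1 → L1 hit [D]
6: R B0 → L0 miss wb→B2 [-]
7: W B2 → L0 miss [D]
8: W B1 → L1 hit [D]
9: R B2 → L0 hit [D]
10: W B2 → L0 hit [D]
11: R B2 → L0 hit [D]
12: R B2 → L0 hit [D]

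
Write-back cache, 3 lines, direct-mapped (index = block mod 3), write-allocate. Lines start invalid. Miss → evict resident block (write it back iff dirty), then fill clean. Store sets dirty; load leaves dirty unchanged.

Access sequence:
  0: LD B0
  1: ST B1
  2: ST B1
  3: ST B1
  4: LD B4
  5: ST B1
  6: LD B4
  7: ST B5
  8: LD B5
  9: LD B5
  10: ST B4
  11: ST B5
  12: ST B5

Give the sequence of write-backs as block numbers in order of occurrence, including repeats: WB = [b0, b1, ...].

0: R B0 -> L0 miss  d=-]
1: W B1 -> L1 miss  d=D]
2: W B1 -> L1 hit  d=D]
3: W B1 -> L1 hit  d=D]
4: R B4 -> L1 miss wb->B1  d=-]
5: W B1 -> L1 miss  d=D]
6: R B4 -> L1 miss wb->B1  d=-]
7: W B5 -> L2 miss  d=D]
8: R B5 -> L2 hit  d=D]
9: R B5 -> L2 hit  d=D]
10: W B4 -> L1 hit  d=D]
11: W B5 -> L2 hit  d=D]
12: W B5 -> L2 hit  d=D]

WB = [1, 1]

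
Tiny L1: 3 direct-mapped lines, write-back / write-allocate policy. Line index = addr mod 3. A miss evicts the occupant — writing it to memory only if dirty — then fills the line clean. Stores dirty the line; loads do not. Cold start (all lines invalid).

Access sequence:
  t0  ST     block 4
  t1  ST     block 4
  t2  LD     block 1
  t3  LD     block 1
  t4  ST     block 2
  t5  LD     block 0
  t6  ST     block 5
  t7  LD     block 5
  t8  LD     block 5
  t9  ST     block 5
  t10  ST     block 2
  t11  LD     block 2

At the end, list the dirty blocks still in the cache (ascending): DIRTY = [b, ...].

  0 | W B4 → L1 miss [D]
  1 | W B4 → L1 hit [D]
  2 | R B1 → L1 miss wb→B4 [-]
  3 | R B1 → L1 hit [-]
  4 | W B2 → L2 miss [D]
  5 | R B0 → L0 miss [-]
  6 | W B5 → L2 miss wb→B2 [D]
  7 | R B5 → L2 hit [D]
  8 | R B5 → L2 hit [D]
  9 | W B5 → L2 hit [D]
  10 | W B2 → L2 miss wb→B5 [D]
  11 | R B2 → L2 hit [D]

DIRTY = [2]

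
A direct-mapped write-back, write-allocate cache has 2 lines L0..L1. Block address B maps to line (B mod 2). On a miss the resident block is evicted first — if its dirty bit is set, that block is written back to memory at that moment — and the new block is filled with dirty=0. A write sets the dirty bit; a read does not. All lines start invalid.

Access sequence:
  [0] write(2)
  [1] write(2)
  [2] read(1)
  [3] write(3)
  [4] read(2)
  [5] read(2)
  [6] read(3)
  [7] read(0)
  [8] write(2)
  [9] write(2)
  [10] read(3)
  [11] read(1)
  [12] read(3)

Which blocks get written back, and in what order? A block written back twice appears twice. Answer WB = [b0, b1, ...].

WB = [2, 3]

  0 | W B2 → L0 miss [D]
  1 | W B2 → L0 hit [D]
  2 | R B1 → L1 miss [-]
  3 | W B3 → L1 miss [D]
  4 | R B2 → L0 hit [D]
  5 | R B2 → L0 hit [D]
  6 | R B3 → L1 hit [D]
  7 | R B0 → L0 miss wb→B2 [-]
  8 | W B2 → L0 miss [D]
  9 | W B2 → L0 hit [D]
  10 | R B3 → L1 hit [D]
  11 | R B1 → L1 miss wb→B3 [-]
  12 | R B3 → L1 miss [-]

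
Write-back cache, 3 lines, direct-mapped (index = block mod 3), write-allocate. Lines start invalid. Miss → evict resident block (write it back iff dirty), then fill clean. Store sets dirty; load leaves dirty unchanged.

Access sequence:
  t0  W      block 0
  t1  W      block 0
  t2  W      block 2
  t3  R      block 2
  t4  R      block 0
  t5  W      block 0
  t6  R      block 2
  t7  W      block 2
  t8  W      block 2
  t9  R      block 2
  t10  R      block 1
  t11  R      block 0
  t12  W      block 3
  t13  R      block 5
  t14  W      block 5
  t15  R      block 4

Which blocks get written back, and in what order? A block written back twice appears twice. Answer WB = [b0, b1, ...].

  0 | W B0 → L0 miss [D]
  1 | W B0 → L0 hit [D]
  2 | W B2 → L2 miss [D]
  3 | R B2 → L2 hit [D]
  4 | R B0 → L0 hit [D]
  5 | W B0 → L0 hit [D]
  6 | R B2 → L2 hit [D]
  7 | W B2 → L2 hit [D]
  8 | W B2 → L2 hit [D]
  9 | R B2 → L2 hit [D]
  10 | R B1 → L1 miss [-]
  11 | R B0 → L0 hit [D]
  12 | W B3 → L0 miss wb→B0 [D]
  13 | R B5 → L2 miss wb→B2 [-]
  14 | W B5 → L2 hit [D]
  15 | R B4 → L1 miss [-]

WB = [0, 2]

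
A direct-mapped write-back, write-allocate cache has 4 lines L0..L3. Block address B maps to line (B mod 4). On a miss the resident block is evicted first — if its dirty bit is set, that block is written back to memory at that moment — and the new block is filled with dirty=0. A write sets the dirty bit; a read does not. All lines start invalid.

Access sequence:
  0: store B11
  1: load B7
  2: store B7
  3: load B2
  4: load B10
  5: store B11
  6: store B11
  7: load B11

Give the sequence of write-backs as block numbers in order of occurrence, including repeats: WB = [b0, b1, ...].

0: W B11 → L3 miss [D]
1: R B7 → L3 miss wb→B11 [-]
2: W B7 → L3 hit [D]
3: R B2 → L2 miss [-]
4: R B10 → L2 miss [-]
5: W B11 → L3 miss wb→B7 [D]
6: W B11 → L3 hit [D]
7: R B11 → L3 hit [D]

WB = [11, 7]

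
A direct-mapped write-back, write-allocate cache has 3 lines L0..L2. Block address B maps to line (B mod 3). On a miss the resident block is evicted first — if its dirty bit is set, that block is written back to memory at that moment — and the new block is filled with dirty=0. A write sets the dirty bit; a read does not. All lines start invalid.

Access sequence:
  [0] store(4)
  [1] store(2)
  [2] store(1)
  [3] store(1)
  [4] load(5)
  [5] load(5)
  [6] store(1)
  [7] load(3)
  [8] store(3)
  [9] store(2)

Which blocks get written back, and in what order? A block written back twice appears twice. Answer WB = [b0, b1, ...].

0: W B4 → L1 miss [D]
1: W B2 → L2 miss [D]
2: W B1 → L1 miss wb→B4 [D]
3: W B1 → L1 hit [D]
4: R B5 → L2 miss wb→B2 [-]
5: R B5 → L2 hit [-]
6: W B1 → L1 hit [D]
7: R B3 → L0 miss [-]
8: W B3 → L0 hit [D]
9: W B2 → L2 miss [D]

WB = [4, 2]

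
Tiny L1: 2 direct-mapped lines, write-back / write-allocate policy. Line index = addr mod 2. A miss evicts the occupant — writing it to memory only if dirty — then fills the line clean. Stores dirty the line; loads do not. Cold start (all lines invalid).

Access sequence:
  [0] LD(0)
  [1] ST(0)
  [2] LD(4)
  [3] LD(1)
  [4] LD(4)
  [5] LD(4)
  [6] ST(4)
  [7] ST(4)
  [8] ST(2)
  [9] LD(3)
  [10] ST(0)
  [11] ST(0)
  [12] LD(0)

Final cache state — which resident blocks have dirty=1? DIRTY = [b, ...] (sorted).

0: R B0 -> L0 miss  d=-]
1: W B0 -> L0 hit  d=D]
2: R B4 -> L0 miss wb->B0  d=-]
3: R B1 -> L1 miss  d=-]
4: R B4 -> L0 hit  d=-]
5: R B4 -> L0 hit  d=-]
6: W B4 -> L0 hit  d=D]
7: W B4 -> L0 hit  d=D]
8: W B2 -> L0 miss wb->B4  d=D]
9: R B3 -> L1 miss  d=-]
10: W B0 -> L0 miss wb->B2  d=D]
11: W B0 -> L0 hit  d=D]
12: R B0 -> L0 hit  d=D]

DIRTY = [0]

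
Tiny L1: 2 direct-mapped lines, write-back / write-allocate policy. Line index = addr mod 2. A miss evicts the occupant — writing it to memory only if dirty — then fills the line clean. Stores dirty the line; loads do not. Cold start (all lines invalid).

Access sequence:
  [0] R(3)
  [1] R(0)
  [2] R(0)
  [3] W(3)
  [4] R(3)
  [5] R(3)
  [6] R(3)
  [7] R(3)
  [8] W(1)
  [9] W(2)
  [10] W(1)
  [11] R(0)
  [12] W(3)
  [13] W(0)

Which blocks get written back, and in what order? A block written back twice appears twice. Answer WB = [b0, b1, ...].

WB = [3, 2, 1]

0: R B3 → L1 miss [-]
1: R B0 → L0 miss [-]
2: R B0 → L0 hit [-]
3: W B3 → L1 hit [D]
4: R B3 → L1 hit [D]
5: R B3 → L1 hit [D]
6: R B3 → L1 hit [D]
7: R B3 → L1 hit [D]
8: W B1 → L1 miss wb→B3 [D]
9: W B2 → L0 miss [D]
10: W B1 → L1 hit [D]
11: R B0 → L0 miss wb→B2 [-]
12: W B3 → L1 miss wb→B1 [D]
13: W B0 → L0 hit [D]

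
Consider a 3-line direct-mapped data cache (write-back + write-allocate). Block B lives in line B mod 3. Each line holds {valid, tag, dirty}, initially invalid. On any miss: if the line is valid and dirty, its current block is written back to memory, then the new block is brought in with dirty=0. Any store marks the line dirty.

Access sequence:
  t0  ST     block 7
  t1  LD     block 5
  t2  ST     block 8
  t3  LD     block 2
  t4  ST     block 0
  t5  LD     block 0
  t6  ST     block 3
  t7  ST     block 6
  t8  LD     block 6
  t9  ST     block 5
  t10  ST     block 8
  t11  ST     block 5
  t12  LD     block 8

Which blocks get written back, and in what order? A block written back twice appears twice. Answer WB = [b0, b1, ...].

0: W B7 -> L1 miss  d=D]
1: R B5 -> L2 miss  d=-]
2: W B8 -> L2 miss  d=D]
3: R B2 -> L2 miss wb->B8  d=-]
4: W B0 -> L0 miss  d=D]
5: R B0 -> L0 hit  d=D]
6: W B3 -> L0 miss wb->B0  d=D]
7: W B6 -> L0 miss wb->B3  d=D]
8: R B6 -> L0 hit  d=D]
9: W B5 -> L2 miss  d=D]
10: W B8 -> L2 miss wb->B5  d=D]
11: W B5 -> L2 miss wb->B8  d=D]
12: R B8 -> L2 miss wb->B5  d=-]

WB = [8, 0, 3, 5, 8, 5]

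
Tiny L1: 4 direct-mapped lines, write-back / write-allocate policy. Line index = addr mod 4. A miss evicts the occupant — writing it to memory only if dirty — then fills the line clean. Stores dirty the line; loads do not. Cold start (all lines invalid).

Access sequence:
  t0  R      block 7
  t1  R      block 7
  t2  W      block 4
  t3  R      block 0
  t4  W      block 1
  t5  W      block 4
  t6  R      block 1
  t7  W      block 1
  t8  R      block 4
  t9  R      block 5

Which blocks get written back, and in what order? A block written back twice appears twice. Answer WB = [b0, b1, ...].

0: R B7 -> L3 miss  d=-]
1: R B7 -> L3 hit  d=-]
2: W B4 -> L0 miss  d=D]
3: R B0 -> L0 miss wb->B4  d=-]
4: W B1 -> L1 miss  d=D]
5: W B4 -> L0 miss  d=D]
6: R B1 -> L1 hit  d=D]
7: W B1 -> L1 hit  d=D]
8: R B4 -> L0 hit  d=D]
9: R B5 -> L1 miss wb->B1  d=-]

WB = [4, 1]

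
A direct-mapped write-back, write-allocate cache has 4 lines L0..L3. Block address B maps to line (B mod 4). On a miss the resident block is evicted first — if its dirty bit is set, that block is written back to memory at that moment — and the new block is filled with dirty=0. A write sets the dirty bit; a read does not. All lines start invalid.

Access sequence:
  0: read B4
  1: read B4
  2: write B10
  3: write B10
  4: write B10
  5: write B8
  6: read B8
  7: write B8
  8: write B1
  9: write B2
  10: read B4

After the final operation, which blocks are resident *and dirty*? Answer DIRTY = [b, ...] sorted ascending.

DIRTY = [1, 2]

0: R B4 -> L0 miss  d=-]
1: R B4 -> L0 hit  d=-]
2: W B10 -> L2 miss  d=D]
3: W B10 -> L2 hit  d=D]
4: W B10 -> L2 hit  d=D]
5: W B8 -> L0 miss  d=D]
6: R B8 -> L0 hit  d=D]
7: W B8 -> L0 hit  d=D]
8: W B1 -> L1 miss  d=D]
9: W B2 -> L2 miss wb->B10  d=D]
10: R B4 -> L0 miss wb->B8  d=-]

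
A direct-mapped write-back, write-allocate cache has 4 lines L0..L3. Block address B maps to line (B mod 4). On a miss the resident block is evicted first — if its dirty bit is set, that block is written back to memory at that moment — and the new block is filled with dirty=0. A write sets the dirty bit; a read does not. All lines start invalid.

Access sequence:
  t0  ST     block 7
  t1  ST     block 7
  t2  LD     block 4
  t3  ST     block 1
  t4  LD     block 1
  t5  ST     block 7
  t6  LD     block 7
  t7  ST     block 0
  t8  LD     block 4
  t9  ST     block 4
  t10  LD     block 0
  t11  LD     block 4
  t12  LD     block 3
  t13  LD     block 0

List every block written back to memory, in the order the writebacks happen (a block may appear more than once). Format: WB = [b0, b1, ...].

0: W B7 → L3 miss [D]
1: W B7 → L3 hit [D]
2: R B4 → L0 miss [-]
3: W B1 → L1 miss [D]
4: R B1 → L1 hit [D]
5: W B7 → L3 hit [D]
6: R B7 → L3 hit [D]
7: W B0 → L0 miss [D]
8: R B4 → L0 miss wb→B0 [-]
9: W B4 → L0 hit [D]
10: R B0 → L0 miss wb→B4 [-]
11: R B4 → L0 miss [-]
12: R B3 → L3 miss wb→B7 [-]
13: R B0 → L0 miss [-]

WB = [0, 4, 7]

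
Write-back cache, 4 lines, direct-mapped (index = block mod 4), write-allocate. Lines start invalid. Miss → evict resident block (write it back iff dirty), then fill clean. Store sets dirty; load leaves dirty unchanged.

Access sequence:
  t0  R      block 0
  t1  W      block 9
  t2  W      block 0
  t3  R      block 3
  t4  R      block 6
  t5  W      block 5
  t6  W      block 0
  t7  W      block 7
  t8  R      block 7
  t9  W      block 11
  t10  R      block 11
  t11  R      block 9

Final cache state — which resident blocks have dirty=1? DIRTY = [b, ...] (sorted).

  0 | R B0 → L0 miss [-]
  1 | W B9 → L1 miss [D]
  2 | W B0 → L0 hit [D]
  3 | R B3 → L3 miss [-]
  4 | R B6 → L2 miss [-]
  5 | W B5 → L1 miss wb→B9 [D]
  6 | W B0 → L0 hit [D]
  7 | W B7 → L3 miss [D]
  8 | R B7 → L3 hit [D]
  9 | W B11 → L3 miss wb→B7 [D]
  10 | R B11 → L3 hit [D]
  11 | R B9 → L1 miss wb→B5 [-]

DIRTY = [0, 11]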